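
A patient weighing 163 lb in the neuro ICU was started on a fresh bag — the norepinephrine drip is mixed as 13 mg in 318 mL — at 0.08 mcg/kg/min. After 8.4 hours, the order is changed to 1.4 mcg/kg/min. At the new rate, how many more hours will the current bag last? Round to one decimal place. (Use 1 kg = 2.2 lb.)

1.6 hours

Initial rate:
Weight = 163 lb ÷ 2.2 lb/kg = 74.09091 kg
Dose = 0.08 mcg/kg/min × 74.09091 kg = 5.927273 mcg/min
5.927273 mcg/min × 60 min/hr = 355.6364 mcg/hr
Concentration = 13 mg ÷ 318 mL = 0.0408805 mg/mL = 40.8805 mcg/mL
Rate = 355.6364 mcg/hr ÷ 40.8805 mcg/mL = 8.699413 mL/hr
Volume infused so far = 8.699413 mL/hr × 8.4 hr = 73.07507 mL
Volume remaining = 318 − 73.07507 = 244.9249 mL
New rate:
Dose = 1.4 mcg/kg/min × 74.09091 kg = 103.7273 mcg/min
103.7273 mcg/min × 60 min/hr = 6223.636 mcg/hr
Rate = 6223.636 mcg/hr ÷ 40.8805 mcg/mL = 152.2397 mL/hr
Time remaining = 244.9249 mL ÷ 152.2397 mL/hr = 1.608811 hr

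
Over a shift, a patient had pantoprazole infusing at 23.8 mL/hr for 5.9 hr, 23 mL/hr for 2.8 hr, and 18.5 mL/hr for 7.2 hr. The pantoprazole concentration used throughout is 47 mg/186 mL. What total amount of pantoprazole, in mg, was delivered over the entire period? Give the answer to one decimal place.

Concentration = 47 mg ÷ 186 mL = 0.2526882 mg/mL
Stage 1: 23.8 mL/hr × 5.9 hr = 140.42 mL → 140.42 mL × 0.2526882 mg/mL = 35.48247 mg
Stage 2: 23 mL/hr × 2.8 hr = 64.4 mL → 64.4 mL × 0.2526882 mg/mL = 16.27312 mg
Stage 3: 18.5 mL/hr × 7.2 hr = 133.2 mL → 133.2 mL × 0.2526882 mg/mL = 33.65806 mg
Total = 35.48247 + 16.27312 + 33.65806 = 85.41366 mg

85.4 mg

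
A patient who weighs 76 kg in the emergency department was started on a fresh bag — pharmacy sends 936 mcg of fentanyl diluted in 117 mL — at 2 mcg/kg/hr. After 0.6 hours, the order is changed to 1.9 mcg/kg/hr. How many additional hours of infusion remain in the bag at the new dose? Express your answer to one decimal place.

5.9 hours

Initial rate:
Dose = 2 mcg/kg/hr × 76 kg = 152 mcg/hr
Concentration = 936 mcg ÷ 117 mL = 8 mcg/mL
Rate = 152 mcg/hr ÷ 8 mcg/mL = 19 mL/hr
Volume infused so far = 19 mL/hr × 0.6 hr = 11.4 mL
Volume remaining = 117 − 11.4 = 105.6 mL
New rate:
Dose = 1.9 mcg/kg/hr × 76 kg = 144.4 mcg/hr
Rate = 144.4 mcg/hr ÷ 8 mcg/mL = 18.05 mL/hr
Time remaining = 105.6 mL ÷ 18.05 mL/hr = 5.850416 hr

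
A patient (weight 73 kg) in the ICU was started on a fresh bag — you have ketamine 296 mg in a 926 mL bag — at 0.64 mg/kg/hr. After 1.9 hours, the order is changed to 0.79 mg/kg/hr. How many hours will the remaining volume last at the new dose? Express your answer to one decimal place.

3.6 hours

Initial rate:
Dose = 0.64 mg/kg/hr × 73 kg = 46.72 mg/hr
Concentration = 296 mg ÷ 926 mL = 0.3196544 mg/mL
Rate = 46.72 mg/hr ÷ 0.3196544 mg/mL = 146.1578 mL/hr
Volume infused so far = 146.1578 mL/hr × 1.9 hr = 277.6999 mL
Volume remaining = 926 − 277.6999 = 648.3001 mL
New rate:
Dose = 0.79 mg/kg/hr × 73 kg = 57.67 mg/hr
Rate = 57.67 mg/hr ÷ 0.3196544 mg/mL = 180.4136 mL/hr
Time remaining = 648.3001 mL ÷ 180.4136 mL/hr = 3.593411 hr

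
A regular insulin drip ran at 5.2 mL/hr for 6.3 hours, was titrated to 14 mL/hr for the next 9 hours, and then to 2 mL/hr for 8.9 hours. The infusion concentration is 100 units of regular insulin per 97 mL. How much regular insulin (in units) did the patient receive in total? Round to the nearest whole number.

182 units

Concentration = 100 units ÷ 97 mL = 1.030928 units/mL
Stage 1: 5.2 mL/hr × 6.3 hr = 32.76 mL → 32.76 mL × 1.030928 units/mL = 33.7732 units
Stage 2: 14 mL/hr × 9 hr = 126 mL → 126 mL × 1.030928 units/mL = 129.8969 units
Stage 3: 2 mL/hr × 8.9 hr = 17.8 mL → 17.8 mL × 1.030928 units/mL = 18.35052 units
Total = 33.7732 + 129.8969 + 18.35052 = 182.0206 units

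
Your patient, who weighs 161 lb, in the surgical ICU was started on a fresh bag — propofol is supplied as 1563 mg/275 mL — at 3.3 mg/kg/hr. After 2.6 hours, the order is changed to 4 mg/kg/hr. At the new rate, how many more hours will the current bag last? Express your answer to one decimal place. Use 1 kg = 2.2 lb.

Initial rate:
Weight = 161 lb ÷ 2.2 lb/kg = 73.18182 kg
Dose = 3.3 mg/kg/hr × 73.18182 kg = 241.5 mg/hr
Concentration = 1563 mg ÷ 275 mL = 5.683636 mg/mL
Rate = 241.5 mg/hr ÷ 5.683636 mg/mL = 42.4904 mL/hr
Volume infused so far = 42.4904 mL/hr × 2.6 hr = 110.475 mL
Volume remaining = 275 − 110.475 = 164.525 mL
New rate:
Dose = 4 mg/kg/hr × 73.18182 kg = 292.7273 mg/hr
Rate = 292.7273 mg/hr ÷ 5.683636 mg/mL = 51.50352 mL/hr
Time remaining = 164.525 mL ÷ 51.50352 mL/hr = 3.194441 hr

3.2 hours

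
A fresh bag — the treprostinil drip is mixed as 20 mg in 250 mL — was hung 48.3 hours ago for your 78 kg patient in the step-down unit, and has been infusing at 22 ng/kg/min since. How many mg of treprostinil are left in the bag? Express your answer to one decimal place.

Dose = 22 ng/kg/min × 78 kg = 1716 ng/min
1716 ng/min × 60 min/hr = 102960 ng/hr
Concentration = 20 mg ÷ 250 mL = 0.08 mg/mL = 80000 ng/mL
Rate = 102960 ng/hr ÷ 80000 ng/mL = 1.287 mL/hr
Volume infused = 1.287 mL/hr × 48.3 hr = 62.1621 mL
Volume remaining = 250 − 62.1621 = 187.8379 mL
Drug remaining = 187.8379 mL × 80000 ng/mL = 15027032 ng = 15.02703 mg

15.0 mg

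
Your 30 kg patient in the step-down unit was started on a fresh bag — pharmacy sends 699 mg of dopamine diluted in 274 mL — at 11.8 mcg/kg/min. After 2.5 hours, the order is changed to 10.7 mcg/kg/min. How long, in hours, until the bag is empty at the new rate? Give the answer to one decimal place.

33.5 hours

Initial rate:
Dose = 11.8 mcg/kg/min × 30 kg = 354 mcg/min
354 mcg/min × 60 min/hr = 21240 mcg/hr
Concentration = 699 mg ÷ 274 mL = 2.551095 mg/mL = 2551.095 mcg/mL
Rate = 21240 mcg/hr ÷ 2551.095 mcg/mL = 8.325837 mL/hr
Volume infused so far = 8.325837 mL/hr × 2.5 hr = 20.81459 mL
Volume remaining = 274 − 20.81459 = 253.1854 mL
New rate:
Dose = 10.7 mcg/kg/min × 30 kg = 321 mcg/min
321 mcg/min × 60 min/hr = 19260 mcg/hr
Rate = 19260 mcg/hr ÷ 2551.095 mcg/mL = 7.5497 mL/hr
Time remaining = 253.1854 mL ÷ 7.5497 mL/hr = 33.53583 hr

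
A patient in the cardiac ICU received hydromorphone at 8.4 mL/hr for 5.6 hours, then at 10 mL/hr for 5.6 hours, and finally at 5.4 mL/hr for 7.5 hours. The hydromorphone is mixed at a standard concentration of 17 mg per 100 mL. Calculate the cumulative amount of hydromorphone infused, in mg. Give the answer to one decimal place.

Concentration = 17 mg ÷ 100 mL = 0.17 mg/mL
Stage 1: 8.4 mL/hr × 5.6 hr = 47.04 mL → 47.04 mL × 0.17 mg/mL = 7.9968 mg
Stage 2: 10 mL/hr × 5.6 hr = 56 mL → 56 mL × 0.17 mg/mL = 9.52 mg
Stage 3: 5.4 mL/hr × 7.5 hr = 40.5 mL → 40.5 mL × 0.17 mg/mL = 6.885 mg
Total = 7.9968 + 9.52 + 6.885 = 24.4018 mg

24.4 mg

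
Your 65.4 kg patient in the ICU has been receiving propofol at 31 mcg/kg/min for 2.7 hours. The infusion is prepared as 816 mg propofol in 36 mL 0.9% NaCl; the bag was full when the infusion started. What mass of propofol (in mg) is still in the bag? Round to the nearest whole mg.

Dose = 31 mcg/kg/min × 65.4 kg = 2027.4 mcg/min
2027.4 mcg/min × 60 min/hr = 121644 mcg/hr
Concentration = 816 mg ÷ 36 mL = 22.66667 mg/mL = 22666.67 mcg/mL
Rate = 121644 mcg/hr ÷ 22666.67 mcg/mL = 5.366647 mL/hr
Volume infused = 5.366647 mL/hr × 2.7 hr = 14.48995 mL
Volume remaining = 36 − 14.48995 = 21.51005 mL
Drug remaining = 21.51005 mL × 22666.67 mcg/mL = 487561.2 mcg = 487.5612 mg

488 mg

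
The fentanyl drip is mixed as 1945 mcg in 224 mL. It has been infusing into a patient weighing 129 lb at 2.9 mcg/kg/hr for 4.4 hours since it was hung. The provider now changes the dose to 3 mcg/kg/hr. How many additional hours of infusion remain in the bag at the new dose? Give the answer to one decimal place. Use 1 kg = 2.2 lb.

6.8 hours

Initial rate:
Weight = 129 lb ÷ 2.2 lb/kg = 58.63636 kg
Dose = 2.9 mcg/kg/hr × 58.63636 kg = 170.0455 mcg/hr
Concentration = 1945 mcg ÷ 224 mL = 8.683036 mcg/mL
Rate = 170.0455 mcg/hr ÷ 8.683036 mcg/mL = 19.58364 mL/hr
Volume infused so far = 19.58364 mL/hr × 4.4 hr = 86.16802 mL
Volume remaining = 224 − 86.16802 = 137.832 mL
New rate:
Dose = 3 mcg/kg/hr × 58.63636 kg = 175.9091 mcg/hr
Rate = 175.9091 mcg/hr ÷ 8.683036 mcg/mL = 20.25894 mL/hr
Time remaining = 137.832 mL ÷ 20.25894 mL/hr = 6.803514 hr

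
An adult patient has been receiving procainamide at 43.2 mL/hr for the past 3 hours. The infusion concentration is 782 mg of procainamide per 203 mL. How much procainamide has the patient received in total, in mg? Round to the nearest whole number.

499 mg

Concentration = 782 mg ÷ 203 mL = 3.852217 mg/mL
Drug rate = 43.2 mL/hr × 3.852217 mg/mL = 166.4158 mg/hr
Total = 166.4158 mg/hr × 3 hr = 499.2473 mg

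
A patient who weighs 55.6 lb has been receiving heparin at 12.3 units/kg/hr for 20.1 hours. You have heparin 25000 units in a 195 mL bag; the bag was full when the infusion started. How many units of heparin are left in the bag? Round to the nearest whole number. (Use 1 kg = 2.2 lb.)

18752 units

Weight = 55.6 lb ÷ 2.2 lb/kg = 25.27273 kg
Dose = 12.3 units/kg/hr × 25.27273 kg = 310.8545 units/hr
Concentration = 25000 units ÷ 195 mL = 128.2051 units/mL
Rate = 310.8545 units/hr ÷ 128.2051 units/mL = 2.424665 mL/hr
Volume infused = 2.424665 mL/hr × 20.1 hr = 48.73578 mL
Volume remaining = 195 − 48.73578 = 146.2642 mL
Drug remaining = 146.2642 mL × 128.2051 units/mL = 18751.82 units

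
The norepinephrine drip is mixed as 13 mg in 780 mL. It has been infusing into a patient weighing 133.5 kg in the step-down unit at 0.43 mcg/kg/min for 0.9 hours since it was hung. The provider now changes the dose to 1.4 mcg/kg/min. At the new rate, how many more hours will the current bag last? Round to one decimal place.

0.9 hours

Initial rate:
Dose = 0.43 mcg/kg/min × 133.5 kg = 57.405 mcg/min
57.405 mcg/min × 60 min/hr = 3444.3 mcg/hr
Concentration = 13 mg ÷ 780 mL = 0.01666667 mg/mL = 16.66667 mcg/mL
Rate = 3444.3 mcg/hr ÷ 16.66667 mcg/mL = 206.658 mL/hr
Volume infused so far = 206.658 mL/hr × 0.9 hr = 185.9922 mL
Volume remaining = 780 − 185.9922 = 594.0078 mL
New rate:
Dose = 1.4 mcg/kg/min × 133.5 kg = 186.9 mcg/min
186.9 mcg/min × 60 min/hr = 11214 mcg/hr
Rate = 11214 mcg/hr ÷ 16.66667 mcg/mL = 672.84 mL/hr
Time remaining = 594.0078 mL ÷ 672.84 mL/hr = 0.8828366 hr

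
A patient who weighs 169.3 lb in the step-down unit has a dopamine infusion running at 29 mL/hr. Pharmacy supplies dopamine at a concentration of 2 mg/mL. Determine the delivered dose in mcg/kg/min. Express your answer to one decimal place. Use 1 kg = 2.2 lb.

12.6 mcg/kg/min

Weight = 169.3 lb ÷ 2.2 lb/kg = 76.95455 kg
Concentration = 2 mg/mL = 2000 mcg/mL
Drug rate = 29 mL/hr × 2000 mcg/mL = 58000 mcg/hr
58000 mcg/hr ÷ 60 min/hr = 966.6667 mcg/min
966.6667 mcg/min ÷ 76.95455 kg = 12.56153 mcg/kg/min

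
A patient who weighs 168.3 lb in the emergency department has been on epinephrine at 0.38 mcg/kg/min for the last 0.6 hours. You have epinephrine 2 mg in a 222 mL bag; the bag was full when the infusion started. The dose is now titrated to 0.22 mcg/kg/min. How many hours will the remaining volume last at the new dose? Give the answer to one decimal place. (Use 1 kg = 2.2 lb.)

Initial rate:
Weight = 168.3 lb ÷ 2.2 lb/kg = 76.5 kg
Dose = 0.38 mcg/kg/min × 76.5 kg = 29.07 mcg/min
29.07 mcg/min × 60 min/hr = 1744.2 mcg/hr
Concentration = 2 mg ÷ 222 mL = 0.009009009 mg/mL = 9.009009 mcg/mL
Rate = 1744.2 mcg/hr ÷ 9.009009 mcg/mL = 193.6062 mL/hr
Volume infused so far = 193.6062 mL/hr × 0.6 hr = 116.1637 mL
Volume remaining = 222 − 116.1637 = 105.8363 mL
New rate:
Dose = 0.22 mcg/kg/min × 76.5 kg = 16.83 mcg/min
16.83 mcg/min × 60 min/hr = 1009.8 mcg/hr
Rate = 1009.8 mcg/hr ÷ 9.009009 mcg/mL = 112.0878 mL/hr
Time remaining = 105.8363 mL ÷ 112.0878 mL/hr = 0.9442266 hr

0.9 hours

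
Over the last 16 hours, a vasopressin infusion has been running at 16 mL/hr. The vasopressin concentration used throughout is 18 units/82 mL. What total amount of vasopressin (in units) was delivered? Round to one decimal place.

56.2 units

Concentration = 18 units ÷ 82 mL = 0.2195122 units/mL
Drug rate = 16 mL/hr × 0.2195122 units/mL = 3.512195 units/hr
Total = 3.512195 units/hr × 16 hr = 56.19512 units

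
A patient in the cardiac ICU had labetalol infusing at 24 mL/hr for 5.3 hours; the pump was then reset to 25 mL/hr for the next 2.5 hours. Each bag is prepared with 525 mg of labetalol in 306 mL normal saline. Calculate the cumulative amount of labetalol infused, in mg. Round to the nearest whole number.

325 mg

Concentration = 525 mg ÷ 306 mL = 1.715686 mg/mL
Stage 1: 24 mL/hr × 5.3 hr = 127.2 mL → 127.2 mL × 1.715686 mg/mL = 218.2353 mg
Stage 2: 25 mL/hr × 2.5 hr = 62.5 mL → 62.5 mL × 1.715686 mg/mL = 107.2304 mg
Total = 218.2353 + 107.2304 = 325.4657 mg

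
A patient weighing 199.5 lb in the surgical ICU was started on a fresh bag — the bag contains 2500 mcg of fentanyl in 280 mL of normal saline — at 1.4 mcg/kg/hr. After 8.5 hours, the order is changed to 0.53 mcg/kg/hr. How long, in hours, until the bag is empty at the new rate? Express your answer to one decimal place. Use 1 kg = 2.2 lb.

29.6 hours

Initial rate:
Weight = 199.5 lb ÷ 2.2 lb/kg = 90.68182 kg
Dose = 1.4 mcg/kg/hr × 90.68182 kg = 126.9545 mcg/hr
Concentration = 2500 mcg ÷ 280 mL = 8.928571 mcg/mL
Rate = 126.9545 mcg/hr ÷ 8.928571 mcg/mL = 14.21891 mL/hr
Volume infused so far = 14.21891 mL/hr × 8.5 hr = 120.8607 mL
Volume remaining = 280 − 120.8607 = 159.1393 mL
New rate:
Dose = 0.53 mcg/kg/hr × 90.68182 kg = 48.06136 mcg/hr
Rate = 48.06136 mcg/hr ÷ 8.928571 mcg/mL = 5.382873 mL/hr
Time remaining = 159.1393 mL ÷ 5.382873 mL/hr = 29.564 hr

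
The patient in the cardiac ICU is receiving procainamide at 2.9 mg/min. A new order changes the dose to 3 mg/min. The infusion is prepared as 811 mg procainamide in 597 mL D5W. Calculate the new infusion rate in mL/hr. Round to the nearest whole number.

3 mg/min × 60 min/hr = 180 mg/hr
Concentration = 811 mg ÷ 597 mL = 1.358459 mg/mL
Rate = 180 mg/hr ÷ 1.358459 mg/mL = 132.5031 mL/hr

133 mL/hr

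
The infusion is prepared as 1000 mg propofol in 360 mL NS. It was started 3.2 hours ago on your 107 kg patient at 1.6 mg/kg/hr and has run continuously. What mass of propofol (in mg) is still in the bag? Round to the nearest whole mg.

Dose = 1.6 mg/kg/hr × 107 kg = 171.2 mg/hr
Concentration = 1000 mg ÷ 360 mL = 2.777778 mg/mL
Rate = 171.2 mg/hr ÷ 2.777778 mg/mL = 61.632 mL/hr
Volume infused = 61.632 mL/hr × 3.2 hr = 197.2224 mL
Volume remaining = 360 − 197.2224 = 162.7776 mL
Drug remaining = 162.7776 mL × 2.777778 mg/mL = 452.16 mg

452 mg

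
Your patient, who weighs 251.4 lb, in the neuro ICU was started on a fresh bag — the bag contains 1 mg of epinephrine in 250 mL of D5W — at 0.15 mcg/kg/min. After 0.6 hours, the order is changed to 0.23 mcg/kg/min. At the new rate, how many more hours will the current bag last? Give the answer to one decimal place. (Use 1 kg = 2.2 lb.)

Initial rate:
Weight = 251.4 lb ÷ 2.2 lb/kg = 114.2727 kg
Dose = 0.15 mcg/kg/min × 114.2727 kg = 17.14091 mcg/min
17.14091 mcg/min × 60 min/hr = 1028.455 mcg/hr
Concentration = 1 mg ÷ 250 mL = 0.004 mg/mL = 4 mcg/mL
Rate = 1028.455 mcg/hr ÷ 4 mcg/mL = 257.1136 mL/hr
Volume infused so far = 257.1136 mL/hr × 0.6 hr = 154.2682 mL
Volume remaining = 250 − 154.2682 = 95.73182 mL
New rate:
Dose = 0.23 mcg/kg/min × 114.2727 kg = 26.28273 mcg/min
26.28273 mcg/min × 60 min/hr = 1576.964 mcg/hr
Rate = 1576.964 mcg/hr ÷ 4 mcg/mL = 394.2409 mL/hr
Time remaining = 95.73182 mL ÷ 394.2409 mL/hr = 0.2428257 hr

0.2 hours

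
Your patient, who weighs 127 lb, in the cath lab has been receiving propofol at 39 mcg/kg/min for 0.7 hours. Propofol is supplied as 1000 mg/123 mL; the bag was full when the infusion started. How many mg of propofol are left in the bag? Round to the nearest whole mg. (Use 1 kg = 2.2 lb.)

Weight = 127 lb ÷ 2.2 lb/kg = 57.72727 kg
Dose = 39 mcg/kg/min × 57.72727 kg = 2251.364 mcg/min
2251.364 mcg/min × 60 min/hr = 135081.8 mcg/hr
Concentration = 1000 mg ÷ 123 mL = 8.130081 mg/mL = 8130.081 mcg/mL
Rate = 135081.8 mcg/hr ÷ 8130.081 mcg/mL = 16.61506 mL/hr
Volume infused = 16.61506 mL/hr × 0.7 hr = 11.63054 mL
Volume remaining = 123 − 11.63054 = 111.3695 mL
Drug remaining = 111.3695 mL × 8130.081 mcg/mL = 905442.7 mcg = 905.4427 mg

905 mg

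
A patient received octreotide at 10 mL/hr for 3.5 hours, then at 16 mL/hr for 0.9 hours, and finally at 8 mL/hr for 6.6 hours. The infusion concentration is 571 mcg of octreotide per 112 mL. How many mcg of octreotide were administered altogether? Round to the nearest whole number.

521 mcg

Concentration = 571 mcg ÷ 112 mL = 5.098214 mcg/mL
Stage 1: 10 mL/hr × 3.5 hr = 35 mL → 35 mL × 5.098214 mcg/mL = 178.4375 mcg
Stage 2: 16 mL/hr × 0.9 hr = 14.4 mL → 14.4 mL × 5.098214 mcg/mL = 73.41429 mcg
Stage 3: 8 mL/hr × 6.6 hr = 52.8 mL → 52.8 mL × 5.098214 mcg/mL = 269.1857 mcg
Total = 178.4375 + 73.41429 + 269.1857 = 521.0375 mcg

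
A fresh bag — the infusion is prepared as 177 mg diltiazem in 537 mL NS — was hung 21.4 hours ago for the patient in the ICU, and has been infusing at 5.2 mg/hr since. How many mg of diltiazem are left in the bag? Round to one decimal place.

65.7 mg

Concentration = 177 mg ÷ 537 mL = 0.3296089 mg/mL
Rate = 5.2 mg/hr ÷ 0.3296089 mg/mL = 15.77627 mL/hr
Volume infused = 15.77627 mL/hr × 21.4 hr = 337.6122 mL
Volume remaining = 537 − 337.6122 = 199.3878 mL
Drug remaining = 199.3878 mL × 0.3296089 mg/mL = 65.72 mg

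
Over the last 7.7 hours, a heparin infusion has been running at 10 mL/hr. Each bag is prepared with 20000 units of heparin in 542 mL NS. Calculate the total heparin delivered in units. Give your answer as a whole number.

Concentration = 20000 units ÷ 542 mL = 36.90037 units/mL
Drug rate = 10 mL/hr × 36.90037 units/mL = 369.0037 units/hr
Total = 369.0037 units/hr × 7.7 hr = 2841.328 units

2841 units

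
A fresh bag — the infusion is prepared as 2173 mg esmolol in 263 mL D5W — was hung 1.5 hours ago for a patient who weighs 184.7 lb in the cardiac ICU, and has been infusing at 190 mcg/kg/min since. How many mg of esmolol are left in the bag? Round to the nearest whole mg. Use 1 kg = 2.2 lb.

Weight = 184.7 lb ÷ 2.2 lb/kg = 83.95455 kg
Dose = 190 mcg/kg/min × 83.95455 kg = 15951.36 mcg/min
15951.36 mcg/min × 60 min/hr = 957081.8 mcg/hr
Concentration = 2173 mg ÷ 263 mL = 8.262357 mg/mL = 8262.357 mcg/mL
Rate = 957081.8 mcg/hr ÷ 8262.357 mcg/mL = 115.8364 mL/hr
Volume infused = 115.8364 mL/hr × 1.5 hr = 173.7546 mL
Volume remaining = 263 − 173.7546 = 89.24539 mL
Drug remaining = 89.24539 mL × 8262.357 mcg/mL = 737377.3 mcg = 737.3773 mg

737 mg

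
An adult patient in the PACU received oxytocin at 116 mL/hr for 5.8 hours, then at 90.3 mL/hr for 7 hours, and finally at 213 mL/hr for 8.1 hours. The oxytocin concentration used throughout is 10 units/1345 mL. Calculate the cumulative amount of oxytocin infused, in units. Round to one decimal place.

Concentration = 10 units ÷ 1345 mL = 0.007434944 units/mL
Stage 1: 116 mL/hr × 5.8 hr = 672.8 mL → 672.8 mL × 0.007434944 units/mL = 5.00223 units
Stage 2: 90.3 mL/hr × 7 hr = 632.1 mL → 632.1 mL × 0.007434944 units/mL = 4.699628 units
Stage 3: 213 mL/hr × 8.1 hr = 1725.3 mL → 1725.3 mL × 0.007434944 units/mL = 12.82751 units
Total = 5.00223 + 4.699628 + 12.82751 = 22.52937 units

22.5 units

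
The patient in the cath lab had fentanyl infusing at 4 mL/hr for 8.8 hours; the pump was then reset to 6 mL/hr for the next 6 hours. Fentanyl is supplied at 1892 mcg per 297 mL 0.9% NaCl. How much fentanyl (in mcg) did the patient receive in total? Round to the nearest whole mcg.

Concentration = 1892 mcg ÷ 297 mL = 6.37037 mcg/mL
Stage 1: 4 mL/hr × 8.8 hr = 35.2 mL → 35.2 mL × 6.37037 mcg/mL = 224.237 mcg
Stage 2: 6 mL/hr × 6 hr = 36 mL → 36 mL × 6.37037 mcg/mL = 229.3333 mcg
Total = 224.237 + 229.3333 = 453.5704 mcg

454 mcg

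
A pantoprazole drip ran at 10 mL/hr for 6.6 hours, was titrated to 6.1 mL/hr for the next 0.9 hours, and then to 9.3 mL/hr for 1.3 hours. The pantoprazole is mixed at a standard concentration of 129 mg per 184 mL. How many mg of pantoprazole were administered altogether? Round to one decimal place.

58.6 mg

Concentration = 129 mg ÷ 184 mL = 0.701087 mg/mL
Stage 1: 10 mL/hr × 6.6 hr = 66 mL → 66 mL × 0.701087 mg/mL = 46.27174 mg
Stage 2: 6.1 mL/hr × 0.9 hr = 5.49 mL → 5.49 mL × 0.701087 mg/mL = 3.848967 mg
Stage 3: 9.3 mL/hr × 1.3 hr = 12.09 mL → 12.09 mL × 0.701087 mg/mL = 8.476141 mg
Total = 46.27174 + 3.848967 + 8.476141 = 58.59685 mg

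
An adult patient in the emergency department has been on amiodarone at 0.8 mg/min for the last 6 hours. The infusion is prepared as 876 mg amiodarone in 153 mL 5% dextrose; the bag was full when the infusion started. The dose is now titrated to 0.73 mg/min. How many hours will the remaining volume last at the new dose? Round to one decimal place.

Initial rate:
0.8 mg/min × 60 min/hr = 48 mg/hr
Concentration = 876 mg ÷ 153 mL = 5.72549 mg/mL
Rate = 48 mg/hr ÷ 5.72549 mg/mL = 8.383562 mL/hr
Volume infused so far = 8.383562 mL/hr × 6 hr = 50.30137 mL
Volume remaining = 153 − 50.30137 = 102.6986 mL
New rate:
0.73 mg/min × 60 min/hr = 43.8 mg/hr
Rate = 43.8 mg/hr ÷ 5.72549 mg/mL = 7.65 mL/hr
Time remaining = 102.6986 mL ÷ 7.65 mL/hr = 13.42466 hr

13.4 hours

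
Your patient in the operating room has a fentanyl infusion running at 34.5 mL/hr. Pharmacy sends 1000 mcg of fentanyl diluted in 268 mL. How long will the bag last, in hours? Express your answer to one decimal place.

Duration = 268 mL ÷ 34.5 mL/hr = 7.768116 hr

7.8 hours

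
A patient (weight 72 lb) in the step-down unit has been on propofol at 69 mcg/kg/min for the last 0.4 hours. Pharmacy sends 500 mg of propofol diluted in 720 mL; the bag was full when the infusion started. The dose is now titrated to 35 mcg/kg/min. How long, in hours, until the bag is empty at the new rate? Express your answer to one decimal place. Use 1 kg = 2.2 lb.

Initial rate:
Weight = 72 lb ÷ 2.2 lb/kg = 32.72727 kg
Dose = 69 mcg/kg/min × 32.72727 kg = 2258.182 mcg/min
2258.182 mcg/min × 60 min/hr = 135490.9 mcg/hr
Concentration = 500 mg ÷ 720 mL = 0.6944444 mg/mL = 694.4444 mcg/mL
Rate = 135490.9 mcg/hr ÷ 694.4444 mcg/mL = 195.1069 mL/hr
Volume infused so far = 195.1069 mL/hr × 0.4 hr = 78.04276 mL
Volume remaining = 720 − 78.04276 = 641.9572 mL
New rate:
Dose = 35 mcg/kg/min × 32.72727 kg = 1145.455 mcg/min
1145.455 mcg/min × 60 min/hr = 68727.27 mcg/hr
Rate = 68727.27 mcg/hr ÷ 694.4444 mcg/mL = 98.96727 mL/hr
Time remaining = 641.9572 mL ÷ 98.96727 mL/hr = 6.486561 hr

6.5 hours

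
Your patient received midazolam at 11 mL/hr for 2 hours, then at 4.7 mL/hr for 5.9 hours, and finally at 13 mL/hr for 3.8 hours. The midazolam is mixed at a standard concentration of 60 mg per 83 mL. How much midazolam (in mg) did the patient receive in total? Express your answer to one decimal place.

71.7 mg

Concentration = 60 mg ÷ 83 mL = 0.7228916 mg/mL
Stage 1: 11 mL/hr × 2 hr = 22 mL → 22 mL × 0.7228916 mg/mL = 15.90361 mg
Stage 2: 4.7 mL/hr × 5.9 hr = 27.73 mL → 27.73 mL × 0.7228916 mg/mL = 20.04578 mg
Stage 3: 13 mL/hr × 3.8 hr = 49.4 mL → 49.4 mL × 0.7228916 mg/mL = 35.71084 mg
Total = 15.90361 + 20.04578 + 35.71084 = 71.66024 mg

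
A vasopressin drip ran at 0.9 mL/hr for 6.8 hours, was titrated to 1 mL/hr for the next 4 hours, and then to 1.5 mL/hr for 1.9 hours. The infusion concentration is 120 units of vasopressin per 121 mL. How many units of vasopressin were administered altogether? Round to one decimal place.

Concentration = 120 units ÷ 121 mL = 0.9917355 units/mL
Stage 1: 0.9 mL/hr × 6.8 hr = 6.12 mL → 6.12 mL × 0.9917355 units/mL = 6.069421 units
Stage 2: 1 mL/hr × 4 hr = 4 mL → 4 mL × 0.9917355 units/mL = 3.966942 units
Stage 3: 1.5 mL/hr × 1.9 hr = 2.85 mL → 2.85 mL × 0.9917355 units/mL = 2.826446 units
Total = 6.069421 + 3.966942 + 2.826446 = 12.86281 units

12.9 units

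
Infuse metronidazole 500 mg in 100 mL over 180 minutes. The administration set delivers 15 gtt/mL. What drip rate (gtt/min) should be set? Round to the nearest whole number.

100 mL ÷ (180 min) = 0.5555556 mL/min
0.5555556 mL/min × 15 gtt/mL = 8.333333 gtt/min

8 gtt/min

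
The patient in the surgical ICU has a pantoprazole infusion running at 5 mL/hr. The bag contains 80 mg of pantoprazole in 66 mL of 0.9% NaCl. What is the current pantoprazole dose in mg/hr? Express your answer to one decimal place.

6.1 mg/hr

Concentration = 80 mg ÷ 66 mL = 1.212121 mg/mL
Drug rate = 5 mL/hr × 1.212121 mg/mL = 6.060606 mg/hr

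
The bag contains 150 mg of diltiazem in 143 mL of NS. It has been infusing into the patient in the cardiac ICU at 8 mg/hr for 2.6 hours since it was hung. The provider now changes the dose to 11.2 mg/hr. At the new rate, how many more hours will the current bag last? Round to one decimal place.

11.5 hours

Initial rate:
Concentration = 150 mg ÷ 143 mL = 1.048951 mg/mL
Rate = 8 mg/hr ÷ 1.048951 mg/mL = 7.626667 mL/hr
Volume infused so far = 7.626667 mL/hr × 2.6 hr = 19.82933 mL
Volume remaining = 143 − 19.82933 = 123.1707 mL
New rate:
Rate = 11.2 mg/hr ÷ 1.048951 mg/mL = 10.67733 mL/hr
Time remaining = 123.1707 mL ÷ 10.67733 mL/hr = 11.53571 hr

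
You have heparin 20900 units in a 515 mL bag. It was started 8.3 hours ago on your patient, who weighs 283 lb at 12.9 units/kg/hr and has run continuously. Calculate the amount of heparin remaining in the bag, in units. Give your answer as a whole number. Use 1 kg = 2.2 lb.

7127 units

Weight = 283 lb ÷ 2.2 lb/kg = 128.6364 kg
Dose = 12.9 units/kg/hr × 128.6364 kg = 1659.409 units/hr
Concentration = 20900 units ÷ 515 mL = 40.58252 units/mL
Rate = 1659.409 units/hr ÷ 40.58252 units/mL = 40.88975 mL/hr
Volume infused = 40.88975 mL/hr × 8.3 hr = 339.3849 mL
Volume remaining = 515 − 339.3849 = 175.6151 mL
Drug remaining = 175.6151 mL × 40.58252 units/mL = 7126.905 units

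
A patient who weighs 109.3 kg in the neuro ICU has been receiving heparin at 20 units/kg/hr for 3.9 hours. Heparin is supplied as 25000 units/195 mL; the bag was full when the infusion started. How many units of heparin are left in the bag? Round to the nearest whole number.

16475 units

Dose = 20 units/kg/hr × 109.3 kg = 2186 units/hr
Concentration = 25000 units ÷ 195 mL = 128.2051 units/mL
Rate = 2186 units/hr ÷ 128.2051 units/mL = 17.0508 mL/hr
Volume infused = 17.0508 mL/hr × 3.9 hr = 66.49812 mL
Volume remaining = 195 − 66.49812 = 128.5019 mL
Drug remaining = 128.5019 mL × 128.2051 units/mL = 16474.6 units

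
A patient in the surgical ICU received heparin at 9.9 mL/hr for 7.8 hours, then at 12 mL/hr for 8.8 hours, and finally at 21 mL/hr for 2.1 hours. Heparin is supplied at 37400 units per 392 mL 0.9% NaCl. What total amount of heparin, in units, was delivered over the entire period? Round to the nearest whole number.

21650 units

Concentration = 37400 units ÷ 392 mL = 95.40816 units/mL
Stage 1: 9.9 mL/hr × 7.8 hr = 77.22 mL → 77.22 mL × 95.40816 units/mL = 7367.418 units
Stage 2: 12 mL/hr × 8.8 hr = 105.6 mL → 105.6 mL × 95.40816 units/mL = 10075.1 units
Stage 3: 21 mL/hr × 2.1 hr = 44.1 mL → 44.1 mL × 95.40816 units/mL = 4207.5 units
Total = 7367.418 + 10075.1 + 4207.5 = 21650.02 units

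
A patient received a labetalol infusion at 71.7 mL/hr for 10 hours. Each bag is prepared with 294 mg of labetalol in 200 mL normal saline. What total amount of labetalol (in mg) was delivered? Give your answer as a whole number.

1054 mg

Concentration = 294 mg ÷ 200 mL = 1.47 mg/mL
Drug rate = 71.7 mL/hr × 1.47 mg/mL = 105.399 mg/hr
Total = 105.399 mg/hr × 10 hr = 1053.99 mg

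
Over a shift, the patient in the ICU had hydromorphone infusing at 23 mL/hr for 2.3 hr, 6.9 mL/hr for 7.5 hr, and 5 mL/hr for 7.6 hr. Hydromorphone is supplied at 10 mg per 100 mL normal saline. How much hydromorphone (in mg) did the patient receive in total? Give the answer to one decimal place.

14.3 mg

Concentration = 10 mg ÷ 100 mL = 0.1 mg/mL
Stage 1: 23 mL/hr × 2.3 hr = 52.9 mL → 52.9 mL × 0.1 mg/mL = 5.29 mg
Stage 2: 6.9 mL/hr × 7.5 hr = 51.75 mL → 51.75 mL × 0.1 mg/mL = 5.175 mg
Stage 3: 5 mL/hr × 7.6 hr = 38 mL → 38 mL × 0.1 mg/mL = 3.8 mg
Total = 5.29 + 5.175 + 3.8 = 14.265 mg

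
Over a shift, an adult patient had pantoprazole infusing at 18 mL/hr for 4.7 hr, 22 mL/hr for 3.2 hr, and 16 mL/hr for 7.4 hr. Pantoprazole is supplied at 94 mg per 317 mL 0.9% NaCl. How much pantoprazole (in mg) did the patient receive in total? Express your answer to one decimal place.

81.1 mg

Concentration = 94 mg ÷ 317 mL = 0.29653 mg/mL
Stage 1: 18 mL/hr × 4.7 hr = 84.6 mL → 84.6 mL × 0.29653 mg/mL = 25.08644 mg
Stage 2: 22 mL/hr × 3.2 hr = 70.4 mL → 70.4 mL × 0.29653 mg/mL = 20.87571 mg
Stage 3: 16 mL/hr × 7.4 hr = 118.4 mL → 118.4 mL × 0.29653 mg/mL = 35.10915 mg
Total = 25.08644 + 20.87571 + 35.10915 = 81.07129 mg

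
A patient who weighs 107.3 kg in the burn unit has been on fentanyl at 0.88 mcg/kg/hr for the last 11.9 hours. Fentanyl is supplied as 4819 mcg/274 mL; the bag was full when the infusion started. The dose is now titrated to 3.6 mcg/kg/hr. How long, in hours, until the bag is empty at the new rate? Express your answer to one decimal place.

9.6 hours

Initial rate:
Dose = 0.88 mcg/kg/hr × 107.3 kg = 94.424 mcg/hr
Concentration = 4819 mcg ÷ 274 mL = 17.58759 mcg/mL
Rate = 94.424 mcg/hr ÷ 17.58759 mcg/mL = 5.368785 mL/hr
Volume infused so far = 5.368785 mL/hr × 11.9 hr = 63.88854 mL
Volume remaining = 274 − 63.88854 = 210.1115 mL
New rate:
Dose = 3.6 mcg/kg/hr × 107.3 kg = 386.28 mcg/hr
Rate = 386.28 mcg/hr ÷ 17.58759 mcg/mL = 21.96321 mL/hr
Time remaining = 210.1115 mL ÷ 21.96321 mL/hr = 9.566518 hr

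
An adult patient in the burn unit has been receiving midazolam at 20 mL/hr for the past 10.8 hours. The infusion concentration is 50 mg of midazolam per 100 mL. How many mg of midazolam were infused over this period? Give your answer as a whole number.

Concentration = 50 mg ÷ 100 mL = 0.5 mg/mL
Drug rate = 20 mL/hr × 0.5 mg/mL = 10 mg/hr
Total = 10 mg/hr × 10.8 hr = 108 mg

108 mg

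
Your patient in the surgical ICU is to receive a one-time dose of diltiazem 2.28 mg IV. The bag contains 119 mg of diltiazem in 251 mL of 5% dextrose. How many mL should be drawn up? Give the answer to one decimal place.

Concentration = 119 mg ÷ 251 mL = 0.4741036 mg/mL
Volume = 2.28 mg ÷ 0.4741036 mg/mL = 4.809076 mL

4.8 mL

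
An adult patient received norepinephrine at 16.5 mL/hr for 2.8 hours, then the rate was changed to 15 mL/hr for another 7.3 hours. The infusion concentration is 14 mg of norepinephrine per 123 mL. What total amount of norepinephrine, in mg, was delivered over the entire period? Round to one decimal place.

17.7 mg

Concentration = 14 mg ÷ 123 mL = 0.1138211 mg/mL
Stage 1: 16.5 mL/hr × 2.8 hr = 46.2 mL → 46.2 mL × 0.1138211 mg/mL = 5.258537 mg
Stage 2: 15 mL/hr × 7.3 hr = 109.5 mL → 109.5 mL × 0.1138211 mg/mL = 12.46341 mg
Total = 5.258537 + 12.46341 = 17.72195 mg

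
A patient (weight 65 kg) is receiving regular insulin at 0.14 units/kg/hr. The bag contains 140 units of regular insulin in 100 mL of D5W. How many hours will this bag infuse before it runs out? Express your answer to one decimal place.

15.4 hours

Dose = 0.14 units/kg/hr × 65 kg = 9.1 units/hr
Concentration = 140 units ÷ 100 mL = 1.4 units/mL
Rate = 9.1 units/hr ÷ 1.4 units/mL = 6.5 mL/hr
Duration = 100 mL ÷ 6.5 mL/hr = 15.38462 hr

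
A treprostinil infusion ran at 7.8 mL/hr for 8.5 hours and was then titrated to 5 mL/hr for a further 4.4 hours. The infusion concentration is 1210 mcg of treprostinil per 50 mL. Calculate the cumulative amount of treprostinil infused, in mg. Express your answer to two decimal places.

Concentration = 1210 mcg ÷ 50 mL = 24.2 mcg/mL
Stage 1: 7.8 mL/hr × 8.5 hr = 66.3 mL → 66.3 mL × 24.2 mcg/mL = 1604.46 mcg
Stage 2: 5 mL/hr × 4.4 hr = 22 mL → 22 mL × 24.2 mcg/mL = 532.4 mcg
Total = 1604.46 + 532.4 = 2136.86 mcg = 2.13686 mg

2.14 mg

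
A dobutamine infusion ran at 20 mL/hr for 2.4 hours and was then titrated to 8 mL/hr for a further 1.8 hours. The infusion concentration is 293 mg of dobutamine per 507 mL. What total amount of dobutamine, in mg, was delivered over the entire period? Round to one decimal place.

Concentration = 293 mg ÷ 507 mL = 0.5779093 mg/mL
Stage 1: 20 mL/hr × 2.4 hr = 48 mL → 48 mL × 0.5779093 mg/mL = 27.73964 mg
Stage 2: 8 mL/hr × 1.8 hr = 14.4 mL → 14.4 mL × 0.5779093 mg/mL = 8.321893 mg
Total = 27.73964 + 8.321893 = 36.06154 mg

36.1 mg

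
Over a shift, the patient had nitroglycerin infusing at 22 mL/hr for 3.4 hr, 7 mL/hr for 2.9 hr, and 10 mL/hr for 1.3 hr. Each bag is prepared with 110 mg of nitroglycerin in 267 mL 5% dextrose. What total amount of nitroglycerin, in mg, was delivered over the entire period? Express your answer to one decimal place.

44.5 mg

Concentration = 110 mg ÷ 267 mL = 0.411985 mg/mL
Stage 1: 22 mL/hr × 3.4 hr = 74.8 mL → 74.8 mL × 0.411985 mg/mL = 30.81648 mg
Stage 2: 7 mL/hr × 2.9 hr = 20.3 mL → 20.3 mL × 0.411985 mg/mL = 8.363296 mg
Stage 3: 10 mL/hr × 1.3 hr = 13 mL → 13 mL × 0.411985 mg/mL = 5.355805 mg
Total = 30.81648 + 8.363296 + 5.355805 = 44.53558 mg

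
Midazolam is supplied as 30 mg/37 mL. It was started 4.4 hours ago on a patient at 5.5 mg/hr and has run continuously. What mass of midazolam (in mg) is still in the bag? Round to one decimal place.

5.8 mg

Concentration = 30 mg ÷ 37 mL = 0.8108108 mg/mL
Rate = 5.5 mg/hr ÷ 0.8108108 mg/mL = 6.783333 mL/hr
Volume infused = 6.783333 mL/hr × 4.4 hr = 29.84667 mL
Volume remaining = 37 − 29.84667 = 7.153333 mL
Drug remaining = 7.153333 mL × 0.8108108 mg/mL = 5.8 mg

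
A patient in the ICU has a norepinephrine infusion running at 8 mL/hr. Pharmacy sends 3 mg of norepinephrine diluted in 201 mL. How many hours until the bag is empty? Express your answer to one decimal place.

Duration = 201 mL ÷ 8 mL/hr = 25.125 hr

25.1 hours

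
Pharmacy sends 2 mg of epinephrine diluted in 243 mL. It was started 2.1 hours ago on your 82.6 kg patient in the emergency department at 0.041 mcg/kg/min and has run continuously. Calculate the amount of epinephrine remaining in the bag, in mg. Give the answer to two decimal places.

1.57 mg

Dose = 0.041 mcg/kg/min × 82.6 kg = 3.3866 mcg/min
3.3866 mcg/min × 60 min/hr = 203.196 mcg/hr
Concentration = 2 mg ÷ 243 mL = 0.008230453 mg/mL = 8.230453 mcg/mL
Rate = 203.196 mcg/hr ÷ 8.230453 mcg/mL = 24.68831 mL/hr
Volume infused = 24.68831 mL/hr × 2.1 hr = 51.84546 mL
Volume remaining = 243 − 51.84546 = 191.1545 mL
Drug remaining = 191.1545 mL × 8.230453 mcg/mL = 1573.288 mcg = 1.573288 mg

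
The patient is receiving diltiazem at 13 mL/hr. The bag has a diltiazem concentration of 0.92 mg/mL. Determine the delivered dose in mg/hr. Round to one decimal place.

12.0 mg/hr

Drug rate = 13 mL/hr × 0.92 mg/mL = 11.96 mg/hr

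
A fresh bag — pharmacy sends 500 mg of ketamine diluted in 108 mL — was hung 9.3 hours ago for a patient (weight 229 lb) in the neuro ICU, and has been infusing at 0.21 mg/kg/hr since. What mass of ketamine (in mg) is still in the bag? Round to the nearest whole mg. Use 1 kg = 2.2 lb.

Weight = 229 lb ÷ 2.2 lb/kg = 104.0909 kg
Dose = 0.21 mg/kg/hr × 104.0909 kg = 21.85909 mg/hr
Concentration = 500 mg ÷ 108 mL = 4.62963 mg/mL
Rate = 21.85909 mg/hr ÷ 4.62963 mg/mL = 4.721564 mL/hr
Volume infused = 4.721564 mL/hr × 9.3 hr = 43.91054 mL
Volume remaining = 108 − 43.91054 = 64.08946 mL
Drug remaining = 64.08946 mL × 4.62963 mg/mL = 296.7105 mg

297 mg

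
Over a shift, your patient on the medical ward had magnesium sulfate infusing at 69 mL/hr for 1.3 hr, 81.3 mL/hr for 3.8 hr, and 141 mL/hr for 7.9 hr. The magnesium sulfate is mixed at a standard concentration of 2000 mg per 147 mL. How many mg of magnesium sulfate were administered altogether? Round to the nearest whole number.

Concentration = 2000 mg ÷ 147 mL = 13.60544 mg/mL
Stage 1: 69 mL/hr × 1.3 hr = 89.7 mL → 89.7 mL × 13.60544 mg/mL = 1220.408 mg
Stage 2: 81.3 mL/hr × 3.8 hr = 308.94 mL → 308.94 mL × 13.60544 mg/mL = 4203.265 mg
Stage 3: 141 mL/hr × 7.9 hr = 1113.9 mL → 1113.9 mL × 13.60544 mg/mL = 15155.1 mg
Total = 1220.408 + 4203.265 + 15155.1 = 20578.78 mg

20579 mg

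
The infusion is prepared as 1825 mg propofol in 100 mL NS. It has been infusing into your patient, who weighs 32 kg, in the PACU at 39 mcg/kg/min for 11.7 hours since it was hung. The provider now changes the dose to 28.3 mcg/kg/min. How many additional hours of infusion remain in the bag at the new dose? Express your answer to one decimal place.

Initial rate:
Dose = 39 mcg/kg/min × 32 kg = 1248 mcg/min
1248 mcg/min × 60 min/hr = 74880 mcg/hr
Concentration = 1825 mg ÷ 100 mL = 18.25 mg/mL = 18250 mcg/mL
Rate = 74880 mcg/hr ÷ 18250 mcg/mL = 4.103014 mL/hr
Volume infused so far = 4.103014 mL/hr × 11.7 hr = 48.00526 mL
Volume remaining = 100 − 48.00526 = 51.99474 mL
New rate:
Dose = 28.3 mcg/kg/min × 32 kg = 905.6 mcg/min
905.6 mcg/min × 60 min/hr = 54336 mcg/hr
Rate = 54336 mcg/hr ÷ 18250 mcg/mL = 2.977315 mL/hr
Time remaining = 51.99474 mL ÷ 2.977315 mL/hr = 17.46363 hr

17.5 hours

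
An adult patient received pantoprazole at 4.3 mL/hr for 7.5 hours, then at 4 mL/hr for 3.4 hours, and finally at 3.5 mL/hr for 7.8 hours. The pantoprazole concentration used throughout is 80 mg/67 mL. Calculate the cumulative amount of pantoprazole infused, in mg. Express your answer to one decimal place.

87.3 mg

Concentration = 80 mg ÷ 67 mL = 1.19403 mg/mL
Stage 1: 4.3 mL/hr × 7.5 hr = 32.25 mL → 32.25 mL × 1.19403 mg/mL = 38.50746 mg
Stage 2: 4 mL/hr × 3.4 hr = 13.6 mL → 13.6 mL × 1.19403 mg/mL = 16.23881 mg
Stage 3: 3.5 mL/hr × 7.8 hr = 27.3 mL → 27.3 mL × 1.19403 mg/mL = 32.59701 mg
Total = 38.50746 + 16.23881 + 32.59701 = 87.34328 mg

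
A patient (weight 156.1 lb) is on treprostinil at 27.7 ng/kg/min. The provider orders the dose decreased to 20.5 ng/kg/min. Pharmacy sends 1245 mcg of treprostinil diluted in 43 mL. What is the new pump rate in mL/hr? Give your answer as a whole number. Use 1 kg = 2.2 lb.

Weight = 156.1 lb ÷ 2.2 lb/kg = 70.95455 kg
Dose = 20.5 ng/kg/min × 70.95455 kg = 1454.568 ng/min
1454.568 ng/min × 60 min/hr = 87274.09 ng/hr
Concentration = 1245 mcg ÷ 43 mL = 28.95349 mcg/mL = 28953.49 ng/mL
Rate = 87274.09 ng/hr ÷ 28953.49 ng/mL = 3.014286 mL/hr

3 mL/hr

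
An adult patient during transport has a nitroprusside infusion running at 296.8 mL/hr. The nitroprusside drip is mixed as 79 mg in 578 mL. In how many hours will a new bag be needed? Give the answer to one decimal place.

1.9 hours

Duration = 578 mL ÷ 296.8 mL/hr = 1.947439 hr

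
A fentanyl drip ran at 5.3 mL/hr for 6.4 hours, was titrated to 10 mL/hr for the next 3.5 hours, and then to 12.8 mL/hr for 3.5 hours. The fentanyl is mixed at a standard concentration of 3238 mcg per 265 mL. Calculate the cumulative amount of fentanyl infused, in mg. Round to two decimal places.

1.39 mg

Concentration = 3238 mcg ÷ 265 mL = 12.21887 mcg/mL
Stage 1: 5.3 mL/hr × 6.4 hr = 33.92 mL → 33.92 mL × 12.21887 mcg/mL = 414.464 mcg
Stage 2: 10 mL/hr × 3.5 hr = 35 mL → 35 mL × 12.21887 mcg/mL = 427.6604 mcg
Stage 3: 12.8 mL/hr × 3.5 hr = 44.8 mL → 44.8 mL × 12.21887 mcg/mL = 547.4053 mcg
Total = 414.464 + 427.6604 + 547.4053 = 1389.53 mcg = 1.38953 mg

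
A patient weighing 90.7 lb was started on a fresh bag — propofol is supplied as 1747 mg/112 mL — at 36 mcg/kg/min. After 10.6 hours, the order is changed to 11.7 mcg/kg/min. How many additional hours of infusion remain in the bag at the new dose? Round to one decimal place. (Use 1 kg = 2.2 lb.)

27.7 hours

Initial rate:
Weight = 90.7 lb ÷ 2.2 lb/kg = 41.22727 kg
Dose = 36 mcg/kg/min × 41.22727 kg = 1484.182 mcg/min
1484.182 mcg/min × 60 min/hr = 89050.91 mcg/hr
Concentration = 1747 mg ÷ 112 mL = 15.59821 mg/mL = 15598.21 mcg/mL
Rate = 89050.91 mcg/hr ÷ 15598.21 mcg/mL = 5.709045 mL/hr
Volume infused so far = 5.709045 mL/hr × 10.6 hr = 60.51588 mL
Volume remaining = 112 − 60.51588 = 51.48412 mL
New rate:
Dose = 11.7 mcg/kg/min × 41.22727 kg = 482.3591 mcg/min
482.3591 mcg/min × 60 min/hr = 28941.55 mcg/hr
Rate = 28941.55 mcg/hr ÷ 15598.21 mcg/mL = 1.85544 mL/hr
Time remaining = 51.48412 mL ÷ 1.85544 mL/hr = 27.74767 hr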